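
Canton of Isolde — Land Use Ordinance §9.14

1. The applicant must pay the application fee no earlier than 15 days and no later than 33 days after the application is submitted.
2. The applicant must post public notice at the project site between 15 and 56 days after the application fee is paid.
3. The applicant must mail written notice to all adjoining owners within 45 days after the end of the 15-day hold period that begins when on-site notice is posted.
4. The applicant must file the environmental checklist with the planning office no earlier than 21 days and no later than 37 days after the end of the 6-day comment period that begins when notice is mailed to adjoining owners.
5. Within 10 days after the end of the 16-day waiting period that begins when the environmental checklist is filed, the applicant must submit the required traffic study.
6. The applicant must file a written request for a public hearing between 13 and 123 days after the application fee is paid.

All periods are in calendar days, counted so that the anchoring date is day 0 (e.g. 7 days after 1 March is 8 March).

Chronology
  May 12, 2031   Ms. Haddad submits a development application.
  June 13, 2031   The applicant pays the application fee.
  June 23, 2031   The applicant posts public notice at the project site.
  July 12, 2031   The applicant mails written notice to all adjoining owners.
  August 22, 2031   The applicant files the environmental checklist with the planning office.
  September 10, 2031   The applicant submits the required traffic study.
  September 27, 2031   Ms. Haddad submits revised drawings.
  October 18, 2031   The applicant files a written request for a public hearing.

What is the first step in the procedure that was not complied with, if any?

Step 1 — 15 and 33 days from May 12, 2031 (when the application is submitted) are May 27, 2031 and June 14, 2031 respectively; June 13, 2031 falls inside that range.
Step 2 — 15 and 56 days from June 13, 2031 (when the application fee is paid) are June 28, 2031 and August 8, 2031 respectively; June 23, 2031 is 5 days too early.

Step 2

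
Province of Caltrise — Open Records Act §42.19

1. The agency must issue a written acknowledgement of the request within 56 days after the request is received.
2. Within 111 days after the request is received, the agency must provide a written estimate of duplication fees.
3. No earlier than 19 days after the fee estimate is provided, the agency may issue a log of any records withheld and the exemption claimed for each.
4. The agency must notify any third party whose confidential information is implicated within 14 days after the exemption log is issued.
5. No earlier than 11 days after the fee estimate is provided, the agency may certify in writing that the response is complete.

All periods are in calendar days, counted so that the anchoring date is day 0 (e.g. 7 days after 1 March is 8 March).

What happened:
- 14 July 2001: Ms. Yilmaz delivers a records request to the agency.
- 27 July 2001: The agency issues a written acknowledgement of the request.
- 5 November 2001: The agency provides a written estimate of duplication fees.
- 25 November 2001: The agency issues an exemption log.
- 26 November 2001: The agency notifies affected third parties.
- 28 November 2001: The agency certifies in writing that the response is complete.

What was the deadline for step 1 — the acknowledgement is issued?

8 September 2001

Step 1 runs from 14 July 2001, when the request is received. 56 days after 14 July 2001 is 8 September 2001.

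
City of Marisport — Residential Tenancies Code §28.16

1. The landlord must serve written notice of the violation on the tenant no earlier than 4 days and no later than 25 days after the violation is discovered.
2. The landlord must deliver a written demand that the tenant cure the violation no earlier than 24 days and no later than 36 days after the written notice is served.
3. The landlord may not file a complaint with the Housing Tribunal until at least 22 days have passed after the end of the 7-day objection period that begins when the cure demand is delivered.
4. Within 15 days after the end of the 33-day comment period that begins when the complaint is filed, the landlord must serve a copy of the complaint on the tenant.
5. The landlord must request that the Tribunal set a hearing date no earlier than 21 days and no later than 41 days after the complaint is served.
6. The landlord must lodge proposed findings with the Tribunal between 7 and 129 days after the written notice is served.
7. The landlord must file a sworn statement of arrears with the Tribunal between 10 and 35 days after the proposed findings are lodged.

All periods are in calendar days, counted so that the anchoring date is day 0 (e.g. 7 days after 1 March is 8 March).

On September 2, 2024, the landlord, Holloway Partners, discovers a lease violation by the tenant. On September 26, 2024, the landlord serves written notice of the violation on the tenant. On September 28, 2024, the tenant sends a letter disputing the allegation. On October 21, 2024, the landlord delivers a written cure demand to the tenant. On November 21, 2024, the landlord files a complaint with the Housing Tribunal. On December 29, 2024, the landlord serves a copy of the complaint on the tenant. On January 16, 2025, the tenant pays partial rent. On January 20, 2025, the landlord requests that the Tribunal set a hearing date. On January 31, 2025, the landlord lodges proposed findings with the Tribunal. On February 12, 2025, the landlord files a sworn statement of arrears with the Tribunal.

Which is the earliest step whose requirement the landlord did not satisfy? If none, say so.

(1) the permitted window runs from September 2, 2024 + 4 = September 6, 2024 to September 2, 2024 + 25 = September 27, 2024; done September 26, 2024 — within the window.
(2) the permitted window runs from September 26, 2024 + 24 = October 20, 2024 to September 26, 2024 + 36 = November 1, 2024; done October 21, 2024 — within the window.
(3) permitted from October 28, 2024 + 22 days = November 19, 2024 onward; done November 21, 2024 — permitted.
(4) due by December 24, 2024 + 15 days = January 8, 2025; done December 29, 2024 — timely.
(5) the permitted window runs from December 29, 2024 + 21 = January 19, 2025 to December 29, 2024 + 41 = February 8, 2025; done January 20, 2025 — within the window.
(6) the permitted window runs from September 26, 2024 + 7 = October 3, 2024 to September 26, 2024 + 129 = February 2, 2025; done January 31, 2025, which is between those dates.
(7) the permitted window runs from January 31, 2025 + 10 = February 10, 2025 to January 31, 2025 + 35 = March 7, 2025; done February 12, 2025 — within the window.

None — every step was satisfied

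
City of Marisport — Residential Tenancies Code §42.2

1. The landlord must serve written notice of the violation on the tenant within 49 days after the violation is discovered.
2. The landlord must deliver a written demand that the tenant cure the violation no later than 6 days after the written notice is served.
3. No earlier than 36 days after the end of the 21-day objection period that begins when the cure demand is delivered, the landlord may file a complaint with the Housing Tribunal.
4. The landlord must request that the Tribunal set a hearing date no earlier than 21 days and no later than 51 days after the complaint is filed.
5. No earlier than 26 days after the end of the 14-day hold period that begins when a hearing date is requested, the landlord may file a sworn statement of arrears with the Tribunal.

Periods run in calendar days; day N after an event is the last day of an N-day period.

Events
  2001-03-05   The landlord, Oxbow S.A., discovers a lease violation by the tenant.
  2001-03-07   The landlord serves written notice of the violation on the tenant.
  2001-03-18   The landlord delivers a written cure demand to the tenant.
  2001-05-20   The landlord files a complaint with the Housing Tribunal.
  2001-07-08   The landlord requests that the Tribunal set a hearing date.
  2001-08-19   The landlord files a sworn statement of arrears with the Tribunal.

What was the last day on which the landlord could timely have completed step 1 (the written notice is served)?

Step 1 runs from 2001-03-05, when the violation is discovered. 49 days after 2001-03-05 is 2001-04-23.

2001-04-23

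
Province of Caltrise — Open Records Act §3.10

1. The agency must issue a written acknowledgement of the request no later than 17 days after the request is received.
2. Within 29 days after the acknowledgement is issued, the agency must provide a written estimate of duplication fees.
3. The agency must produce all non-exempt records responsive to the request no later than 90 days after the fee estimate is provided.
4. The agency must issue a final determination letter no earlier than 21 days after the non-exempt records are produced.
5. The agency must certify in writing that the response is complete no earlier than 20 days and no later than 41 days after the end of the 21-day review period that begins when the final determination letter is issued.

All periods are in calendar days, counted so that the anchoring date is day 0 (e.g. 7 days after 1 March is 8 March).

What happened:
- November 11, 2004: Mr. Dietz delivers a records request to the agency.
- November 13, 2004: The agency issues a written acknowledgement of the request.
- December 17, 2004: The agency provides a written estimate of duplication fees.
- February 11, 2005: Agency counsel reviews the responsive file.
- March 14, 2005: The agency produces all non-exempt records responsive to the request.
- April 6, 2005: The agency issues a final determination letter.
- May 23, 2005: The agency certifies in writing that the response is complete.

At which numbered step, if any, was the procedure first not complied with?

Step 2

(1) due by November 11, 2004 + 17 days = November 28, 2004; done November 13, 2004 — timely.
(2) due by November 13, 2004 + 29 days = December 12, 2004; not done until December 17, 2004, 5 days after the deadline.
Later steps need not be reached.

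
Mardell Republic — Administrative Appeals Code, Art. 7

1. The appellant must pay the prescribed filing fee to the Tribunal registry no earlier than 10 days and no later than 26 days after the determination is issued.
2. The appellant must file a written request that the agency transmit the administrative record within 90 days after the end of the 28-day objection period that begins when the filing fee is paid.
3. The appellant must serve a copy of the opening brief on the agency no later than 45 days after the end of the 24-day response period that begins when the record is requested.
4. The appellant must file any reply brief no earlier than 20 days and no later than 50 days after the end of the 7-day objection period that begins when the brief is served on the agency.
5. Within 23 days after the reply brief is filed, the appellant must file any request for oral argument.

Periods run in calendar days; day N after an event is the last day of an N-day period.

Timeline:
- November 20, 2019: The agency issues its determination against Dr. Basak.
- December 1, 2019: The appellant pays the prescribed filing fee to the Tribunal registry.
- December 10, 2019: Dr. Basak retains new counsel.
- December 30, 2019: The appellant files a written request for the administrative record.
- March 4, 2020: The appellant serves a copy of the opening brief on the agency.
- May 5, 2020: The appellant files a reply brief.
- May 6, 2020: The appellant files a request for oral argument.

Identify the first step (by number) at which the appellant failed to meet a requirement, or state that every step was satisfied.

Step 4

Step 1 — 10 and 26 days from November 20, 2019 (when the determination is issued) are November 30, 2019 and December 16, 2019 respectively; done December 1, 2019 — within the window.
Step 2 — counting 90 days from December 29, 2019 (end of the 28-day objection period, which began when the filing fee is paid on December 1, 2019) gives a deadline of March 28, 2020; completed December 30, 2019, before the deadline.
Step 3 — counting 45 days from January 23, 2020 (end of the 24-day response period, which began when the record is requested on December 30, 2019) gives a deadline of March 8, 2020; March 4, 2020 is within that limit.
Step 4 — 20 and 50 days from March 11, 2020 (end of the 7-day objection period, which began when the brief is served on the agency on March 4, 2020) are March 31, 2020 and April 30, 2020 respectively; done May 5, 2020 — 5 days after the window closed.
The analysis stops there.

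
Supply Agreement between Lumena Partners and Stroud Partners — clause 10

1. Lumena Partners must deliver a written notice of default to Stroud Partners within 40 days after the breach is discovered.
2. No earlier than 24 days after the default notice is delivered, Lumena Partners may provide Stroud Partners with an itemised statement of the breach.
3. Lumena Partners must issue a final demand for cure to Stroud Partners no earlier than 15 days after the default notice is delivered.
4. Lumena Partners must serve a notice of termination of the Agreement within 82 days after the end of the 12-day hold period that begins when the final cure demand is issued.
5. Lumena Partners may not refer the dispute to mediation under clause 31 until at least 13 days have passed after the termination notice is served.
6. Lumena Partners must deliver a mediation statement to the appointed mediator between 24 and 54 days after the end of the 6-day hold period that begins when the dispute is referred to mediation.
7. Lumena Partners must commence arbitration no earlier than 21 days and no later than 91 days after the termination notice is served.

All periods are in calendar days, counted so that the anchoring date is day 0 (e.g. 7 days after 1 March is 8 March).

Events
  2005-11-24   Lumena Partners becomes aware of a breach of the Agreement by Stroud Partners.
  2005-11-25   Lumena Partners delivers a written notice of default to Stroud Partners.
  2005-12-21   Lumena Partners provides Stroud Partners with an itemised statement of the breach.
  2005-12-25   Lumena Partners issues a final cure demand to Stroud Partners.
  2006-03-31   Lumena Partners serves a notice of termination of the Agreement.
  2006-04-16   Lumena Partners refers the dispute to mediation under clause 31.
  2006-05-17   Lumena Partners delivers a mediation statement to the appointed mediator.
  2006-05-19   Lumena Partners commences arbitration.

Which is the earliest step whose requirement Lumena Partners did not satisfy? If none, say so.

Step 1: 40 days after 2005-11-24 (when the breach is discovered) is 2006-01-03; 2005-11-25 is within that limit.
Step 2: the earliest permitted date is 24 days after 2005-11-25 (when the default notice is delivered), i.e. 2005-12-19; done 2005-12-21, after the minimum wait.
Step 3: the earliest permitted date is 15 days after 2005-11-25 (when the default notice is delivered), i.e. 2005-12-10; done 2005-12-25, after the minimum wait.
Step 4: 82 days after 2006-01-06 (end of the 12-day hold period, which began when the final cure demand is issued on 2005-12-25) is 2006-03-29; 2006-03-31 misses that deadline by 2 days.
That is the first point of non-compliance.

Step 4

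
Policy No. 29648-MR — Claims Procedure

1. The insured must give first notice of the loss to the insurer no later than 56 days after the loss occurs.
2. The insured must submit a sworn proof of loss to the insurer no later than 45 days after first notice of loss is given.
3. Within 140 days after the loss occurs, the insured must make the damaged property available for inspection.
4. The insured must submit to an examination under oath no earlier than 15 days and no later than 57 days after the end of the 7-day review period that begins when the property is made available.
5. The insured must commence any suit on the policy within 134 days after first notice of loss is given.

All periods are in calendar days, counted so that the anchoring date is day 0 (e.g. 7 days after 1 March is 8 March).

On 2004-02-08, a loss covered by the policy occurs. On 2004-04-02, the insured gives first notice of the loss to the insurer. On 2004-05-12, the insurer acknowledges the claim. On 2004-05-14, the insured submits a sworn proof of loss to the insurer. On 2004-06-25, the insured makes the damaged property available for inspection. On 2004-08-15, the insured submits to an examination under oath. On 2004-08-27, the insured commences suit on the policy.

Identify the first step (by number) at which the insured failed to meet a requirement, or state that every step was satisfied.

Step 5

(1) due by 2004-02-08 + 56 days = 2004-04-04; done 2004-04-02 — timely.
(2) due by 2004-04-02 + 45 days = 2004-05-17; completed 2004-05-14, before the deadline.
(3) due by 2004-02-08 + 140 days = 2004-06-27; done 2004-06-25 — timely.
(4) the permitted window runs from 2004-07-02 + 15 = 2004-07-17 to 2004-07-02 + 57 = 2004-08-28; done 2004-08-15, which is between those dates.
(5) due by 2004-04-02 + 134 days = 2004-08-14; 2004-08-27 misses that deadline by 13 days.
No need to go further; step 5 was not satisfied.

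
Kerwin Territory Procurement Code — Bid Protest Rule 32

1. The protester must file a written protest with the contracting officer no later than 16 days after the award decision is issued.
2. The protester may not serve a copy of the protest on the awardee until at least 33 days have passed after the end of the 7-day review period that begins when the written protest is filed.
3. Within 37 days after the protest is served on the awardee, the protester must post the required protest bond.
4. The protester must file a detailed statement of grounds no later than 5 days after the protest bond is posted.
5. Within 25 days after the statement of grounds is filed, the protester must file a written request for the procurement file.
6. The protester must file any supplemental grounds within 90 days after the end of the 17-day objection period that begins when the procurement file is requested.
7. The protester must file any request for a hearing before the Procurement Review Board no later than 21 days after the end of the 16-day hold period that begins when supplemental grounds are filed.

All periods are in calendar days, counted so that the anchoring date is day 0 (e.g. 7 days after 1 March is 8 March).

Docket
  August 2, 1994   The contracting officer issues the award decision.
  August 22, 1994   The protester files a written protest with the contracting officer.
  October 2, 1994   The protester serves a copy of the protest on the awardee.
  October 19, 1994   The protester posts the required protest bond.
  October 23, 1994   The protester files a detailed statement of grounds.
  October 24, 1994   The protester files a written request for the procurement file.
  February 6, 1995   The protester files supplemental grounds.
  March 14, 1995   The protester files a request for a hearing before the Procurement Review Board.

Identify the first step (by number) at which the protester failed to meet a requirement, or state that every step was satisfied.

Step 1

(1) due by August 2, 1994 + 16 days = August 18, 1994; August 22, 1994 misses that deadline by 4 days.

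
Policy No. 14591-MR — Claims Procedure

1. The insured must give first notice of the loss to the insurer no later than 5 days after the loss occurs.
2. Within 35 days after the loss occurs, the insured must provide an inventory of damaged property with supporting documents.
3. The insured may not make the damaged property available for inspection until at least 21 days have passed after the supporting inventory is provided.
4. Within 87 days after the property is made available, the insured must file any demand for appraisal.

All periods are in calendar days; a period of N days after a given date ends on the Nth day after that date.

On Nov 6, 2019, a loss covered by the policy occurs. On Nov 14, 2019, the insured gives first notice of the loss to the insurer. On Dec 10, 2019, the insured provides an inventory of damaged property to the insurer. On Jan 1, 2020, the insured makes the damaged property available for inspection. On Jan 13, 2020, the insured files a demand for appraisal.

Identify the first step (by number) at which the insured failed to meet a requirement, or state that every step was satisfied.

Step 1

Step 1: 5 days after Nov 6, 2019 (when the loss occurs) is Nov 11, 2019; done Nov 14, 2019 — 3 days late.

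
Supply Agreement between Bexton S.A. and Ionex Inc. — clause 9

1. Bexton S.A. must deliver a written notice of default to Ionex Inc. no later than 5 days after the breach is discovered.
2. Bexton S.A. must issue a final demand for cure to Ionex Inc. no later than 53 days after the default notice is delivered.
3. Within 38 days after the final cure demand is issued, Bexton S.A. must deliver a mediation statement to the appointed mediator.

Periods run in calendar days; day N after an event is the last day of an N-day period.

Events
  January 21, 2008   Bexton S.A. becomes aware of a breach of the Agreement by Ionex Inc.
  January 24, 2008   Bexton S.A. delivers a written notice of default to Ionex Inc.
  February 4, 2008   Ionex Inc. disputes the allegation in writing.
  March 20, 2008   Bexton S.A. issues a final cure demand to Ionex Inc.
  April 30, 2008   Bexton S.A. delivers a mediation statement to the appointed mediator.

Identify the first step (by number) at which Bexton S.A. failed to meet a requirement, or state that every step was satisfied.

Step 1 — counting 5 days from January 21, 2008 (when the breach is discovered) gives a deadline of January 26, 2008; January 24, 2008 is within that limit.
Step 2 — counting 53 days from January 24, 2008 (when the default notice is delivered) gives a deadline of March 17, 2008; March 20, 2008 misses that deadline by 3 days.
Later steps need not be reached.

Step 2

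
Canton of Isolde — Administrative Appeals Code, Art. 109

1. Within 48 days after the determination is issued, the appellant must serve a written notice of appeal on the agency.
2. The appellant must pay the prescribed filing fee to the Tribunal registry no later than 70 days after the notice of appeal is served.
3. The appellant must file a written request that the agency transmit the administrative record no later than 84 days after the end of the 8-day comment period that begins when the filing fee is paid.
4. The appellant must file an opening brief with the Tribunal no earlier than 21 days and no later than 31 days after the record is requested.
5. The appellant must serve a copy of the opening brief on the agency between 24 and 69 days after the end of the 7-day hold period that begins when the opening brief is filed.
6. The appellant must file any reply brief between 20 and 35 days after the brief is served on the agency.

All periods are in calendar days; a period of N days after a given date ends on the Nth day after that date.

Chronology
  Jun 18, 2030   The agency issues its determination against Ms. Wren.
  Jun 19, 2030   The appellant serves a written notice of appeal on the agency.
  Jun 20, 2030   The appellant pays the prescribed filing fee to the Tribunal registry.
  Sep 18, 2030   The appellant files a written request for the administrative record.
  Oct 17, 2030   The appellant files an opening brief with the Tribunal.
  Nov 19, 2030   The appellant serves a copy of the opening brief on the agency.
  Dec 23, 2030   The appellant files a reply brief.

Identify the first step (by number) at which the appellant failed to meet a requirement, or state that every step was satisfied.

Step 1 — counting 48 days from Jun 18, 2030 (when the determination is issued) gives a deadline of Aug 5, 2030; completed Jun 19, 2030, before the deadline.
Step 2 — counting 70 days from Jun 19, 2030 (when the notice of appeal is served) gives a deadline of Aug 28, 2030; done Jun 20, 2030 — timely.
Step 3 — counting 84 days from Jun 28, 2030 (end of the 8-day comment period, which began when the filing fee is paid on Jun 20, 2030) gives a deadline of Sep 20, 2030; Sep 18, 2030 is within that limit.
Step 4 — 21 and 31 days from Sep 18, 2030 (when the record is requested) are Oct 9, 2030 and Oct 19, 2030 respectively; done Oct 17, 2030, which is between those dates.
Step 5 — 24 and 69 days from Oct 24, 2030 (end of the 7-day hold period, which began when the opening brief is filed on Oct 17, 2030) are Nov 17, 2030 and Jan 1, 2031 respectively; done Nov 19, 2030, which is between those dates.
Step 6 — 20 and 35 days from Nov 19, 2030 (when the brief is served on the agency) are Dec 9, 2030 and Dec 24, 2030 respectively; done Dec 23, 2030, which is between those dates.

None — every step was satisfied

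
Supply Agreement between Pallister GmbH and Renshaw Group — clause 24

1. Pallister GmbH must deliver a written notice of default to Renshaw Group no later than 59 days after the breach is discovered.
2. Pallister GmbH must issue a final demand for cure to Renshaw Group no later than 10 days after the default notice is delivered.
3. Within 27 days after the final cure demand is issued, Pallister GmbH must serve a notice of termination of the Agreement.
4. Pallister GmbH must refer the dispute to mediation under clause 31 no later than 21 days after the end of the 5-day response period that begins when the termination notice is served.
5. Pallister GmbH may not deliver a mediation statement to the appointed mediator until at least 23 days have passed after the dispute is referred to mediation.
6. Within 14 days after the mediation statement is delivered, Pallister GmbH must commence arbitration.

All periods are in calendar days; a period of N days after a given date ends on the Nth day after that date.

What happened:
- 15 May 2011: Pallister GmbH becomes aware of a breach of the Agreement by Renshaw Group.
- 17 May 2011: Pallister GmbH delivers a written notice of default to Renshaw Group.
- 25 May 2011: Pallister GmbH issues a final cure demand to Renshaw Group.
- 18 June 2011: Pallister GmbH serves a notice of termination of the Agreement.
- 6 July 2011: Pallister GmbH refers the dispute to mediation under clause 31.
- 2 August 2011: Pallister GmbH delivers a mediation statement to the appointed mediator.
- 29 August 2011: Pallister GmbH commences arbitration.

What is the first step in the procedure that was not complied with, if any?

(1) due by 15 May 2011 + 59 days = 13 July 2011; 17 May 2011 is within that limit.
(2) due by 17 May 2011 + 10 days = 27 May 2011; done 25 May 2011 — timely.
(3) due by 25 May 2011 + 27 days = 21 June 2011; completed 18 June 2011, before the deadline.
(4) due by 23 June 2011 + 21 days = 14 July 2011; done 6 July 2011 — timely.
(5) permitted from 6 July 2011 + 23 days = 29 July 2011 onward; done 2 August 2011, after the minimum wait.
(6) due by 2 August 2011 + 14 days = 16 August 2011; done 29 August 2011 — 13 days late.
No need to go further; step 6 was not satisfied.

Step 6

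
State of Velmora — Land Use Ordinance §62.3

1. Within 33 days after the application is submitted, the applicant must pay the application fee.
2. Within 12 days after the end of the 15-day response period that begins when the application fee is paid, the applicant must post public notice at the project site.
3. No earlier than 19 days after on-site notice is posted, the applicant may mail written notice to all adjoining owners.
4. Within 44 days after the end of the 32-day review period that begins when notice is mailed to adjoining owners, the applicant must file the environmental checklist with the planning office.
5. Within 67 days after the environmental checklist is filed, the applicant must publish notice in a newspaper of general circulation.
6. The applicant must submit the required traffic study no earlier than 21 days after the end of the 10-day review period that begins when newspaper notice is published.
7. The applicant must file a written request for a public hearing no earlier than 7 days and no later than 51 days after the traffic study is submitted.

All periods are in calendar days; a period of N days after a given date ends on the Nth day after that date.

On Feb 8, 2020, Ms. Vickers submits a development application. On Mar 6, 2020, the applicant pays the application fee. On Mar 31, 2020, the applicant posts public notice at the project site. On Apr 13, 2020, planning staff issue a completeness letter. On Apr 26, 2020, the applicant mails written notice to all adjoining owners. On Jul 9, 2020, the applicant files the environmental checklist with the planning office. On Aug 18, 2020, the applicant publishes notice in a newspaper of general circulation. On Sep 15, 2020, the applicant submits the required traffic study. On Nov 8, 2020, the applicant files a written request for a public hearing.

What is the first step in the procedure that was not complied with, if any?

(1) due by Feb 8, 2020 + 33 days = Mar 12, 2020; completed Mar 6, 2020, before the deadline.
(2) due by Mar 21, 2020 + 12 days = Apr 2, 2020; done Mar 31, 2020 — timely.
(3) permitted from Mar 31, 2020 + 19 days = Apr 19, 2020 onward; done Apr 26, 2020, after the minimum wait.
(4) due by May 28, 2020 + 44 days = Jul 11, 2020; done Jul 9, 2020 — timely.
(5) due by Jul 9, 2020 + 67 days = Sep 14, 2020; completed Aug 18, 2020, before the deadline.
(6) permitted from Aug 28, 2020 + 21 days = Sep 18, 2020 onward; done Sep 15, 2020 — 3 days too early.
The procedure was therefore not followed at step 6.

Step 6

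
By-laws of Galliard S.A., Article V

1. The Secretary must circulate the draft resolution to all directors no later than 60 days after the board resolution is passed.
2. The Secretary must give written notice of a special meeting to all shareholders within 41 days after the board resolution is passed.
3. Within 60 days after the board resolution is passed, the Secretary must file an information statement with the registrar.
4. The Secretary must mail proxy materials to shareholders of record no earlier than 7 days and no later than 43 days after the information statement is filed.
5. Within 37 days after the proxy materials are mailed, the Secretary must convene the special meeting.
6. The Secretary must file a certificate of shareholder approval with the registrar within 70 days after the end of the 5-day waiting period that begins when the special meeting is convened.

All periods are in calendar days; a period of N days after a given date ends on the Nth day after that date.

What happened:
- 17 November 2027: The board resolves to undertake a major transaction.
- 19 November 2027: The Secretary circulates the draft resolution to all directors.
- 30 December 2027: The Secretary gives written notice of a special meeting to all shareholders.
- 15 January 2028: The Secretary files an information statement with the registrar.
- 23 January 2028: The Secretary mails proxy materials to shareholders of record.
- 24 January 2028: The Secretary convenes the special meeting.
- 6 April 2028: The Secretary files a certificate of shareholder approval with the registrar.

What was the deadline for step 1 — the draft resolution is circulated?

Step 1 runs from 17 November 2027, when the board resolution is passed. 60 days after 17 November 2027 is 16 January 2028.

16 January 2028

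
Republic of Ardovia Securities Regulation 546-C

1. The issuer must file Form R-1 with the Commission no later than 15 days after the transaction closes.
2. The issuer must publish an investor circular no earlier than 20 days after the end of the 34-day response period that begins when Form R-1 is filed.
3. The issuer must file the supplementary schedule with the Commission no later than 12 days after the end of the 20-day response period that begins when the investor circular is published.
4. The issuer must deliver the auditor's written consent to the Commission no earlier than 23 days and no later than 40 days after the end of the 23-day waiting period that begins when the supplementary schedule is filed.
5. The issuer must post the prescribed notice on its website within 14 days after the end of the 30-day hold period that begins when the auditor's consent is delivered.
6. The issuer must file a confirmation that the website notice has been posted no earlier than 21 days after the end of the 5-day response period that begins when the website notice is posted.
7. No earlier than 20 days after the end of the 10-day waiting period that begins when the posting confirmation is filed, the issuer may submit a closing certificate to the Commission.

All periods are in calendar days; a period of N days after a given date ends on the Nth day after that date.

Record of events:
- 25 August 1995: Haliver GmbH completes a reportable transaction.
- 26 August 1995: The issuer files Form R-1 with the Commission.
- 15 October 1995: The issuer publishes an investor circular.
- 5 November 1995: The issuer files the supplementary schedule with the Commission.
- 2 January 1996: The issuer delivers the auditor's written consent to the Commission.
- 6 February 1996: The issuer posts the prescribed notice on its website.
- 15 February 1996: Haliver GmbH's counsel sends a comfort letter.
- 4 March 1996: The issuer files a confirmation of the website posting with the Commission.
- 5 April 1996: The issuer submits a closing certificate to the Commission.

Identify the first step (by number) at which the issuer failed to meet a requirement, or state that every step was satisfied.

Step 1 — counting 15 days from 25 August 1995 (when the transaction closes) gives a deadline of 9 September 1995; completed 26 August 1995, before the deadline.
Step 2 — must wait 20 days from 29 September 1995 (end of the 34-day response period, which began when Form R-1 is filed on 26 August 1995), so not before 19 October 1995; 15 October 1995 is 4 days before the earliest permitted date.
The procedure was therefore not followed at step 2.

Step 2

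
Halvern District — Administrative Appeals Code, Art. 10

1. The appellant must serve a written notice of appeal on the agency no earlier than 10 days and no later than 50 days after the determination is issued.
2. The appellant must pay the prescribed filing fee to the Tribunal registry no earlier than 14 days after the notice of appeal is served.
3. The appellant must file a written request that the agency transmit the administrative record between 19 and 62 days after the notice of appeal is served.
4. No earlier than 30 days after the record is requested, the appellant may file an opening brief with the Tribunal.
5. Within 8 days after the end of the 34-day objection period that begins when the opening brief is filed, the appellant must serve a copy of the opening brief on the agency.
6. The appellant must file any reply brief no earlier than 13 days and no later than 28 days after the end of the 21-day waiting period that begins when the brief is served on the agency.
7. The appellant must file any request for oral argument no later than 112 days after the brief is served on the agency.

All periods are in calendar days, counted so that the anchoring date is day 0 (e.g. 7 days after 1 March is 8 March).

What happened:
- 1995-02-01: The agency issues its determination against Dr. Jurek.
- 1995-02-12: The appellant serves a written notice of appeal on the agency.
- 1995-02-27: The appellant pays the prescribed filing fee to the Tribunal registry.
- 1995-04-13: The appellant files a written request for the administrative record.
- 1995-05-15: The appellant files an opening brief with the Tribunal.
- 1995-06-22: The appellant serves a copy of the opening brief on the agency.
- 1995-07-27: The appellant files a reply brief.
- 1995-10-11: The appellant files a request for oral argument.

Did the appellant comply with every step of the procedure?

Step 1: the window is 10–50 days after 1995-02-01 (when the determination is issued), so 1995-02-11 through 1995-03-23; 1995-02-12 falls inside that range.
Step 2: the earliest permitted date is 14 days after 1995-02-12 (when the notice of appeal is served), i.e. 1995-02-26; done 1995-02-27, after the minimum wait.
Step 3: the window is 19–62 days after 1995-02-12 (when the notice of appeal is served), so 1995-03-03 through 1995-04-15; done 1995-04-13 — within the window.
Step 4: the earliest permitted date is 30 days after 1995-04-13 (when the record is requested), i.e. 1995-05-13; done 1995-05-15, after the minimum wait.
Step 5: 8 days after 1995-06-18 (end of the 34-day objection period, which began when the opening brief is filed on 1995-05-15) is 1995-06-26; completed 1995-06-22, before the deadline.
Step 6: the window is 13–28 days after 1995-07-13 (end of the 21-day waiting period, which began when the brief is served on the agency on 1995-06-22), so 1995-07-26 through 1995-08-10; 1995-07-27 falls inside that range.
Step 7: 112 days after 1995-06-22 (when the brief is served on the agency) is 1995-10-12; completed 1995-10-11, before the deadline.

Yes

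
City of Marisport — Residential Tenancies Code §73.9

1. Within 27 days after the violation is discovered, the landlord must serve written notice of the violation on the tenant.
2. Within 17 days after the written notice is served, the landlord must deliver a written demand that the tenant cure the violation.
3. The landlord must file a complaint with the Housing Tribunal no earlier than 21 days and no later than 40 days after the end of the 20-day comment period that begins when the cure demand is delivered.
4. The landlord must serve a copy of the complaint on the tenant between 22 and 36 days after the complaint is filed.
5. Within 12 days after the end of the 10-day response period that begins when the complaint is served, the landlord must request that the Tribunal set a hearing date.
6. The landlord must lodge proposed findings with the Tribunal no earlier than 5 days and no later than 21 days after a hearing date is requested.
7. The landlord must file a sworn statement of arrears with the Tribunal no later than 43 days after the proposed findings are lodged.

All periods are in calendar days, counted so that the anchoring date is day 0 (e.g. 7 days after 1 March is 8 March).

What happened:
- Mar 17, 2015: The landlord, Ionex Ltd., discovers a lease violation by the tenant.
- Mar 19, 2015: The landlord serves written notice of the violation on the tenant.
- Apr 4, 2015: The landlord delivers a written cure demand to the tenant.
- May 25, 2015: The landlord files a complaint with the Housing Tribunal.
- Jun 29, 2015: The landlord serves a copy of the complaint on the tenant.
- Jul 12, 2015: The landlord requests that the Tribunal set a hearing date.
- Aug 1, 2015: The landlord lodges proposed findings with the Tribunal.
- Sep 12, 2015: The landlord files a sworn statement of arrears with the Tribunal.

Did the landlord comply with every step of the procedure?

Yes

Step 1: 27 days after Mar 17, 2015 (when the violation is discovered) is Apr 13, 2015; completed Mar 19, 2015, before the deadline.
Step 2: 17 days after Mar 19, 2015 (when the written notice is served) is Apr 5, 2015; Apr 4, 2015 is within that limit.
Step 3: the window is 21–40 days after Apr 24, 2015 (end of the 20-day comment period, which began when the cure demand is delivered on Apr 4, 2015), so May 15, 2015 through Jun 3, 2015; done May 25, 2015 — within the window.
Step 4: the window is 22–36 days after May 25, 2015 (when the complaint is filed), so Jun 16, 2015 through Jun 30, 2015; done Jun 29, 2015, which is between those dates.
Step 5: 12 days after Jul 9, 2015 (end of the 10-day response period, which began when the complaint is served on Jun 29, 2015) is Jul 21, 2015; Jul 12, 2015 is within that limit.
Step 6: the window is 5–21 days after Jul 12, 2015 (when a hearing date is requested), so Jul 17, 2015 through Aug 2, 2015; Aug 1, 2015 falls inside that range.
Step 7: 43 days after Aug 1, 2015 (when the proposed findings are lodged) is Sep 13, 2015; Sep 12, 2015 is within that limit.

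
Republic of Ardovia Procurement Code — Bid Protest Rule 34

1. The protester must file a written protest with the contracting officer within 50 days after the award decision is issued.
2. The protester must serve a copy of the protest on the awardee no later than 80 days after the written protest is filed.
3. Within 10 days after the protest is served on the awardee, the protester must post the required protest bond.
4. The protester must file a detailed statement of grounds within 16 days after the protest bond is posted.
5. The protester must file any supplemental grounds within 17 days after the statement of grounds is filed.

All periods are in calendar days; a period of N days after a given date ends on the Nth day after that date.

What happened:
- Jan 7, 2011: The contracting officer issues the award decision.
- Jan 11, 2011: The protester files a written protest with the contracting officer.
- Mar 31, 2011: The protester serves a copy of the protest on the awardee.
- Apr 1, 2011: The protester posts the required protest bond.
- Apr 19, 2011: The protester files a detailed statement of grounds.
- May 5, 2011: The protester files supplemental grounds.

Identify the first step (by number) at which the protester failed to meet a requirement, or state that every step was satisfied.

(1) due by Jan 7, 2011 + 50 days = Feb 26, 2011; Jan 11, 2011 is within that limit.
(2) due by Jan 11, 2011 + 80 days = Apr 1, 2011; done Mar 31, 2011 — timely.
(3) due by Mar 31, 2011 + 10 days = Apr 10, 2011; Apr 1, 2011 is within that limit.
(4) due by Apr 1, 2011 + 16 days = Apr 17, 2011; Apr 19, 2011 misses that deadline by 2 days.

Step 4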